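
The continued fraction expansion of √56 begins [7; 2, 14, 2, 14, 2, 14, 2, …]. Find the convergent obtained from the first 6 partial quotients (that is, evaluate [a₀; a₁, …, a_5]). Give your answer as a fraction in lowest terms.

13455/1798

Start with 2.
14 + 1/(2/1) = 14 + 1/2 = 29/2
2 + 1/(29/2) = 2 + 2/29 = 60/29
14 + 1/(60/29) = 14 + 29/60 = 869/60
2 + 1/(869/60) = 2 + 60/869 = 1798/869
7 + 1/(1798/869) = 7 + 869/1798 = 13455/1798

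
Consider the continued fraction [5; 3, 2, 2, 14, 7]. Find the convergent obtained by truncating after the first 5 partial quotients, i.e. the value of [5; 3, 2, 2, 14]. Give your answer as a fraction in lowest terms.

1297/245

Build up convergents one term at a time:
a_0 = 5: 5/1
a_1 = 3: 16/3
a_2 = 2: 37/7
a_3 = 2: 90/17
a_4 = 14: 1297/245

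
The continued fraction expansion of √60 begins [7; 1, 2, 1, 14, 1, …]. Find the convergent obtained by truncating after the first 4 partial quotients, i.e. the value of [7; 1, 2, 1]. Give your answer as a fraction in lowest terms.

Compute successive convergents:
a_0 = 7: 7/1
a_1 = 1: 8/1
a_2 = 2: 23/3
a_3 = 1: 31/4

31/4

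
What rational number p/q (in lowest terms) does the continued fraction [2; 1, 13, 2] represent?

85/29

Starting at the tail and folding back:
Start with 2.
13 + 1/(2/1) = 13 + 1/2 = 27/2
1 + 1/(27/2) = 1 + 2/27 = 29/27
2 + 1/(29/27) = 2 + 27/29 = 85/29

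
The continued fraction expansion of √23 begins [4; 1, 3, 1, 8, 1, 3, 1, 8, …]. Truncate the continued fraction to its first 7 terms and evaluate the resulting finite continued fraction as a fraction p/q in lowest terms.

Compute successive convergents:
a_0 = 4: 4/1
a_1 = 1: 5/1
a_2 = 3: 19/4
a_3 = 1: 24/5
a_4 = 8: 211/44
a_5 = 1: 235/49
a_6 = 3: 916/191

916/191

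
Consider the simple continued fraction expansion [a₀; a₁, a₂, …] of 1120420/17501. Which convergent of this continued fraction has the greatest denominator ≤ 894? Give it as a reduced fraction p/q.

18886/295

a_0 = 64: 64/1  (≤ bound)
a_1 = 49: 3137/49  (≤ bound)
a_2 = 6: 18886/295  (≤ bound)
a_3 = 4: 78681/1229  (> 894, stop)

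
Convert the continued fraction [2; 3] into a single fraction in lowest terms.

7/3

a_0 = 2: 2/1
a_1 = 3: 7/3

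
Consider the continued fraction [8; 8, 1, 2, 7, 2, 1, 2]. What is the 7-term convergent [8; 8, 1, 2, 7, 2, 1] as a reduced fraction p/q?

Start with 1.
2 + 1/(1/1) = 2 + 1/1 = 3/1
7 + 1/(3/1) = 7 + 1/3 = 22/3
2 + 1/(22/3) = 2 + 3/22 = 47/22
1 + 1/(47/22) = 1 + 22/47 = 69/47
8 + 1/(69/47) = 8 + 47/69 = 599/69
8 + 1/(599/69) = 8 + 69/599 = 4861/599

4861/599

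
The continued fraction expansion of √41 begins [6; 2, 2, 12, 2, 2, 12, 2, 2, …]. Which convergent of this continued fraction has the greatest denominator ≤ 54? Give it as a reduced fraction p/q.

32/5

a_0 = 6: 6/1  (≤ bound)
a_1 = 2: 13/2  (≤ bound)
a_2 = 2: 32/5  (≤ bound)
a_3 = 12: 397/62  (> 54, stop)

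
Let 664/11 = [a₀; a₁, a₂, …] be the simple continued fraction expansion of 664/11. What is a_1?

2

Repeatedly divide and take the remainder:
⌊664/11⌋ = 60, remainder 4
⌊11/4⌋ = 2, remainder 3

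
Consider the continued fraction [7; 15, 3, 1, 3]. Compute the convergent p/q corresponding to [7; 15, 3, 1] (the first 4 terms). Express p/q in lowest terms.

431/61

Start with 1.
3 + 1/(1/1) = 3 + 1/1 = 4/1
15 + 1/(4/1) = 15 + 1/4 = 61/4
7 + 1/(61/4) = 7 + 4/61 = 431/61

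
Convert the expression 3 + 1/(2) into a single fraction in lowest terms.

7/2

Start with 2.
3 + 1/(2/1) = 3 + 1/2 = 7/2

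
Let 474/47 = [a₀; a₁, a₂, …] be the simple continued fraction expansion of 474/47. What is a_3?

3

Run the Euclidean algorithm, recording each quotient:
474 ÷ 47 → quotient 10, remainder 4
47 ÷ 4 → quotient 11, remainder 3
4 ÷ 3 → quotient 1, remainder 1
3 ÷ 1 → quotient 3, remainder 0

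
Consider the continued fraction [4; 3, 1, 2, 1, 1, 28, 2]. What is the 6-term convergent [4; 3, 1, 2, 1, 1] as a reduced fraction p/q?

111/26

Use the convergent recurrence hₖ = aₖ·hₖ₋₁ + hₖ₋₂ (and likewise for the denominators kₖ):
a_0 = 4: 4/1
a_1 = 3: 13/3
a_2 = 1: 17/4
a_3 = 2: 47/11
a_4 = 1: 64/15
a_5 = 1: 111/26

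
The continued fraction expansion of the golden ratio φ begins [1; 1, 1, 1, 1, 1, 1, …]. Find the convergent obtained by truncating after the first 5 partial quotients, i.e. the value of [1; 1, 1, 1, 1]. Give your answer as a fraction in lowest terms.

8/5

a_0 = 1: 1/1
a_1 = 1: 2/1
a_2 = 1: 3/2
a_3 = 1: 5/3
a_4 = 1: 8/5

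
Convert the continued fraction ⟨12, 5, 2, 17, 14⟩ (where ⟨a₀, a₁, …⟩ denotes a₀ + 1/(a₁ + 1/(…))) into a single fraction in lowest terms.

Start with 14.
17 + 1/(14/1) = 17 + 1/14 = 239/14
2 + 1/(239/14) = 2 + 14/239 = 492/239
5 + 1/(492/239) = 5 + 239/492 = 2699/492
12 + 1/(2699/492) = 12 + 492/2699 = 32880/2699

32880/2699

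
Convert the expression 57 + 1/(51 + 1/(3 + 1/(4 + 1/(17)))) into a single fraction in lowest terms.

Start with 17.
4 + 1/(17/1) = 4 + 1/17 = 69/17
3 + 1/(69/17) = 3 + 17/69 = 224/69
51 + 1/(224/69) = 51 + 69/224 = 11493/224
57 + 1/(11493/224) = 57 + 224/11493 = 655325/11493

655325/11493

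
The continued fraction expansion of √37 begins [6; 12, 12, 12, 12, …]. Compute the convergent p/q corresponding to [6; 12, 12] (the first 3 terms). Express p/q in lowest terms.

882/145

Start with 12.
12 + 1/(12/1) = 12 + 1/12 = 145/12
6 + 1/(145/12) = 6 + 12/145 = 882/145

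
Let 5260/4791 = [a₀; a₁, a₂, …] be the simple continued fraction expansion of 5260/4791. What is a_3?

Apply division with remainder until the remainder is 0:
5260 = 1·4791 + 469, so a_0 = 1
4791 = 10·469 + 101, so a_1 = 10
469 = 4·101 + 65, so a_2 = 4
101 = 1·65 + 36, so a_3 = 1

1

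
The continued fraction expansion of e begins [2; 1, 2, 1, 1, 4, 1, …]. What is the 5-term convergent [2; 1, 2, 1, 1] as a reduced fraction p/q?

Build up convergents one term at a time:
a_0 = 2: 2/1
a_1 = 1: 3/1
a_2 = 2: 8/3
a_3 = 1: 11/4
a_4 = 1: 19/7

19/7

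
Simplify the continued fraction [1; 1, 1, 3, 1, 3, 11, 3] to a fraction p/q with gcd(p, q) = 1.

a_0 = 1: 1/1
a_1 = 1: 2/1
a_2 = 1: 3/2
a_3 = 3: 11/7
a_4 = 1: 14/9
a_5 = 3: 53/34
a_6 = 11: 597/383
a_7 = 3: 1844/1183

1844/1183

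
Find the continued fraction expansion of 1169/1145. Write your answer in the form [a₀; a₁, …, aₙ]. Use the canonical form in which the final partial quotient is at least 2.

[1; 47, 1, 2, 2, 3]

Repeatedly divide and take the remainder:
⌊1169/1145⌋ = 1, remainder 24
⌊1145/24⌋ = 47, remainder 17
⌊24/17⌋ = 1, remainder 7
⌊17/7⌋ = 2, remainder 3
⌊7/3⌋ = 2, remainder 1
⌊3/1⌋ = 3, remainder 0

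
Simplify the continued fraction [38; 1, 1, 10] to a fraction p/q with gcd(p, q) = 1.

Collapse the nested fraction from the inside out:
Start with 10.
1 + 1/(10/1) = 1 + 1/10 = 11/10
1 + 1/(11/10) = 1 + 10/11 = 21/11
38 + 1/(21/11) = 38 + 11/21 = 809/21

809/21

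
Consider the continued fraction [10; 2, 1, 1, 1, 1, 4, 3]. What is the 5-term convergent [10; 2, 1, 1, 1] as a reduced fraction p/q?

Collapse the nested fraction from the inside out:
Start with 1.
1 + 1/(1/1) = 1 + 1/1 = 2/1
1 + 1/(2/1) = 1 + 1/2 = 3/2
2 + 1/(3/2) = 2 + 2/3 = 8/3
10 + 1/(8/3) = 10 + 3/8 = 83/8

83/8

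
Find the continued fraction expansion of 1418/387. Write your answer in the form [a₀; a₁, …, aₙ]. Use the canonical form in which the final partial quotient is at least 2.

1418 = 3·387 + 257, so a_0 = 3
387 = 1·257 + 130, so a_1 = 1
257 = 1·130 + 127, so a_2 = 1
130 = 1·127 + 3, so a_3 = 1
127 = 42·3 + 1, so a_4 = 42
3 = 3·1 + 0, so a_5 = 3

[3; 1, 1, 1, 42, 3]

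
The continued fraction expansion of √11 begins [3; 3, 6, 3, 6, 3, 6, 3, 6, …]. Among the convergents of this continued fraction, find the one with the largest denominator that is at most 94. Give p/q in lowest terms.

List convergents until the denominator exceeds the bound:
a_0 = 3: 3/1  (≤ bound)
a_1 = 3: 10/3  (≤ bound)
a_2 = 6: 63/19  (≤ bound)
a_3 = 3: 199/60  (≤ bound)
a_4 = 6: 1257/379  (> 94, stop)

199/60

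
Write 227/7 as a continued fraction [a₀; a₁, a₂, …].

[32; 2, 3]

227 = 32·7 + 3, so a_0 = 32
7 = 2·3 + 1, so a_1 = 2
3 = 3·1 + 0, so a_2 = 3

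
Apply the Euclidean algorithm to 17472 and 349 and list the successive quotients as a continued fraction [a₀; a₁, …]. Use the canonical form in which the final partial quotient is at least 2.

17472 = 50·349 + 22, so a_0 = 50
349 = 15·22 + 19, so a_1 = 15
22 = 1·19 + 3, so a_2 = 1
19 = 6·3 + 1, so a_3 = 6
3 = 3·1 + 0, so a_4 = 3

[50; 15, 1, 6, 3]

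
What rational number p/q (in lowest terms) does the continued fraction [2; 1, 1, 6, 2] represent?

71/28

Start with 2.
6 + 1/(2/1) = 6 + 1/2 = 13/2
1 + 1/(13/2) = 1 + 2/13 = 15/13
1 + 1/(15/13) = 1 + 13/15 = 28/15
2 + 1/(28/15) = 2 + 15/28 = 71/28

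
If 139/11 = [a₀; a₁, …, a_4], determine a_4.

Apply division with remainder until the remainder is 0:
⌊139/11⌋ = 12, remainder 7
⌊11/7⌋ = 1, remainder 4
⌊7/4⌋ = 1, remainder 3
⌊4/3⌋ = 1, remainder 1
⌊3/1⌋ = 3, remainder 0

3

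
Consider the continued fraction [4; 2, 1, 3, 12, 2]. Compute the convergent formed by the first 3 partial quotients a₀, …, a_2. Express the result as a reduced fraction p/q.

13/3

a_0 = 4: 4/1
a_1 = 2: 9/2
a_2 = 1: 13/3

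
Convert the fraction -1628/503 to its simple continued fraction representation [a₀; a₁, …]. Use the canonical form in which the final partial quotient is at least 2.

[-4; 1, 3, 4, 2, 2, 5]

Run the Euclidean algorithm, recording each quotient:
⌊-1628/503⌋ = -4, remainder 384
⌊503/384⌋ = 1, remainder 119
⌊384/119⌋ = 3, remainder 27
⌊119/27⌋ = 4, remainder 11
⌊27/11⌋ = 2, remainder 5
⌊11/5⌋ = 2, remainder 1
⌊5/1⌋ = 5, remainder 0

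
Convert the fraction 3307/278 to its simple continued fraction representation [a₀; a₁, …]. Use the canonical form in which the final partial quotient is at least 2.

[11; 1, 8, 1, 1, 2, 2, 2]

3307 ÷ 278 → quotient 11, remainder 249
278 ÷ 249 → quotient 1, remainder 29
249 ÷ 29 → quotient 8, remainder 17
29 ÷ 17 → quotient 1, remainder 12
17 ÷ 12 → quotient 1, remainder 5
12 ÷ 5 → quotient 2, remainder 2
5 ÷ 2 → quotient 2, remainder 1
2 ÷ 1 → quotient 2, remainder 0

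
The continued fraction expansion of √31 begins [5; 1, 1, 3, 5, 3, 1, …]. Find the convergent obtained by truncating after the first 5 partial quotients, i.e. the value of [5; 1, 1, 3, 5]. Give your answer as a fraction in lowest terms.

Starting at the tail and folding back:
Start with 5.
3 + 1/(5/1) = 3 + 1/5 = 16/5
1 + 1/(16/5) = 1 + 5/16 = 21/16
1 + 1/(21/16) = 1 + 16/21 = 37/21
5 + 1/(37/21) = 5 + 21/37 = 206/37

206/37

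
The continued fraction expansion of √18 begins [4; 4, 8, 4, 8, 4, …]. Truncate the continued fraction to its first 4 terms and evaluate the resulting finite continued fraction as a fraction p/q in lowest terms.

577/136

Build up convergents one term at a time:
a_0 = 4: 4/1
a_1 = 4: 17/4
a_2 = 8: 140/33
a_3 = 4: 577/136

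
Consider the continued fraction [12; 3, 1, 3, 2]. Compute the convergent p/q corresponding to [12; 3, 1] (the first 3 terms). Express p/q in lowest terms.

a_0 = 12: 12/1
a_1 = 3: 37/3
a_2 = 1: 49/4

49/4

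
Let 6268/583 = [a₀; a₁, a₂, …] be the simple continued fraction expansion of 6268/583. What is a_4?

6268 = 10·583 + 438, so a_0 = 10
583 = 1·438 + 145, so a_1 = 1
438 = 3·145 + 3, so a_2 = 3
145 = 48·3 + 1, so a_3 = 48
3 = 3·1 + 0, so a_4 = 3

3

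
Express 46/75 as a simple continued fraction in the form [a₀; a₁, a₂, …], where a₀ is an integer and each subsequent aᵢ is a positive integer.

[0; 1, 1, 1, 1, 2, 2, 2]

Run the Euclidean algorithm, recording each quotient:
46 ÷ 75 → quotient 0, remainder 46
75 ÷ 46 → quotient 1, remainder 29
46 ÷ 29 → quotient 1, remainder 17
29 ÷ 17 → quotient 1, remainder 12
17 ÷ 12 → quotient 1, remainder 5
12 ÷ 5 → quotient 2, remainder 2
5 ÷ 2 → quotient 2, remainder 1
2 ÷ 1 → quotient 2, remainder 0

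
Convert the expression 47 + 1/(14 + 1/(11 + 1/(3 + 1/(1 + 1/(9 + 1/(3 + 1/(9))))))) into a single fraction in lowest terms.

8420339/178886

Start with 9.
3 + 1/(9/1) = 3 + 1/9 = 28/9
9 + 1/(28/9) = 9 + 9/28 = 261/28
1 + 1/(261/28) = 1 + 28/261 = 289/261
3 + 1/(289/261) = 3 + 261/289 = 1128/289
11 + 1/(1128/289) = 11 + 289/1128 = 12697/1128
14 + 1/(12697/1128) = 14 + 1128/12697 = 178886/12697
47 + 1/(178886/12697) = 47 + 12697/178886 = 8420339/178886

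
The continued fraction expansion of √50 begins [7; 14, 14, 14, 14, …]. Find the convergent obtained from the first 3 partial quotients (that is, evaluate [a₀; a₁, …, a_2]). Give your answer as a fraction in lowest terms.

Start with 14.
14 + 1/(14/1) = 14 + 1/14 = 197/14
7 + 1/(197/14) = 7 + 14/197 = 1393/197

1393/197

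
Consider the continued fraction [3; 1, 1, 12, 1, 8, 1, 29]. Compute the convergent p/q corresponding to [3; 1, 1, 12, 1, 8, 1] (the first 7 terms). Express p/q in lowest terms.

Collapse the nested fraction from the inside out:
Start with 1.
8 + 1/(1/1) = 8 + 1/1 = 9/1
1 + 1/(9/1) = 1 + 1/9 = 10/9
12 + 1/(10/9) = 12 + 9/10 = 129/10
1 + 1/(129/10) = 1 + 10/129 = 139/129
1 + 1/(139/129) = 1 + 129/139 = 268/139
3 + 1/(268/139) = 3 + 139/268 = 943/268

943/268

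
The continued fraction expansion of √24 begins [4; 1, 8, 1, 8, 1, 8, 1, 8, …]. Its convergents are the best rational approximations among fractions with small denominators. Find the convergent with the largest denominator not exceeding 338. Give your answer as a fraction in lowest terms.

485/99

a_0 = 4: 4/1  (≤ bound)
a_1 = 1: 5/1  (≤ bound)
a_2 = 8: 44/9  (≤ bound)
a_3 = 1: 49/10  (≤ bound)
a_4 = 8: 436/89  (≤ bound)
a_5 = 1: 485/99  (≤ bound)
a_6 = 8: 4316/881  (> 338, stop)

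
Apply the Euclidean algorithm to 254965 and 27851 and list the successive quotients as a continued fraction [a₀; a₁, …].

[9; 6, 2, 7, 3, 3, 13, 2]

Run the Euclidean algorithm, recording each quotient:
⌊254965/27851⌋ = 9, remainder 4306
⌊27851/4306⌋ = 6, remainder 2015
⌊4306/2015⌋ = 2, remainder 276
⌊2015/276⌋ = 7, remainder 83
⌊276/83⌋ = 3, remainder 27
⌊83/27⌋ = 3, remainder 2
⌊27/2⌋ = 13, remainder 1
⌊2/1⌋ = 2, remainder 0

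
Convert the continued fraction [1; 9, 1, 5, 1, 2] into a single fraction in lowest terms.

Work from the innermost term outward:
Start with 2.
1 + 1/(2/1) = 1 + 1/2 = 3/2
5 + 1/(3/2) = 5 + 2/3 = 17/3
1 + 1/(17/3) = 1 + 3/17 = 20/17
9 + 1/(20/17) = 9 + 17/20 = 197/20
1 + 1/(197/20) = 1 + 20/197 = 217/197

217/197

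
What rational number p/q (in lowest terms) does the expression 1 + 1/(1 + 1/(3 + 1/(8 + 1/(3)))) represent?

181/103

Compute successive convergents:
a_0 = 1: 1/1
a_1 = 1: 2/1
a_2 = 3: 7/4
a_3 = 8: 58/33
a_4 = 3: 181/103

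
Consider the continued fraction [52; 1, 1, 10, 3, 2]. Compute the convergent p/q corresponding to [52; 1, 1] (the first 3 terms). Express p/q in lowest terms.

a_0 = 52: 52/1
a_1 = 1: 53/1
a_2 = 1: 105/2

105/2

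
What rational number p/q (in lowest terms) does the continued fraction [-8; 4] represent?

-31/4

Collapse the nested fraction from the inside out:
Start with 4.
-8 + 1/(4/1) = -8 + 1/4 = -31/4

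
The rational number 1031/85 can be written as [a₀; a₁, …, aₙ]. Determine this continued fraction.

[12; 7, 1, 2, 1, 2]

⌊1031/85⌋ = 12, remainder 11
⌊85/11⌋ = 7, remainder 8
⌊11/8⌋ = 1, remainder 3
⌊8/3⌋ = 2, remainder 2
⌊3/2⌋ = 1, remainder 1
⌊2/1⌋ = 2, remainder 0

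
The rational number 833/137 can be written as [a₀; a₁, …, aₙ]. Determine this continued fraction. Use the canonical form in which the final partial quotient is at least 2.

[6; 12, 2, 5]

Apply division with remainder until the remainder is 0:
833 ÷ 137 → quotient 6, remainder 11
137 ÷ 11 → quotient 12, remainder 5
11 ÷ 5 → quotient 2, remainder 1
5 ÷ 1 → quotient 5, remainder 0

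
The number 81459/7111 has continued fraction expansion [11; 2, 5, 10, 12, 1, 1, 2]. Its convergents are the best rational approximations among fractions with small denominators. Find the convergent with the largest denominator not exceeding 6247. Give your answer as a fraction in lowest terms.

32327/2822

List convergents until the denominator exceeds the bound:
a_0 = 11: 11/1  (≤ bound)
a_1 = 2: 23/2  (≤ bound)
a_2 = 5: 126/11  (≤ bound)
a_3 = 10: 1283/112  (≤ bound)
a_4 = 12: 15522/1355  (≤ bound)
a_5 = 1: 16805/1467  (≤ bound)
a_6 = 1: 32327/2822  (≤ bound)
a_7 = 2: 81459/7111  (> 6247, stop)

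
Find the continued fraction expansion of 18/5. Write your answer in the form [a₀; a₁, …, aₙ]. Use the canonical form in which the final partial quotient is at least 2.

18 ÷ 5 → quotient 3, remainder 3
5 ÷ 3 → quotient 1, remainder 2
3 ÷ 2 → quotient 1, remainder 1
2 ÷ 1 → quotient 2, remainder 0

[3; 1, 1, 2]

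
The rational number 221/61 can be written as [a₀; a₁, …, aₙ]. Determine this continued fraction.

[3; 1, 1, 1, 1, 1, 7]

Apply division with remainder until the remainder is 0:
⌊221/61⌋ = 3, remainder 38
⌊61/38⌋ = 1, remainder 23
⌊38/23⌋ = 1, remainder 15
⌊23/15⌋ = 1, remainder 8
⌊15/8⌋ = 1, remainder 7
⌊8/7⌋ = 1, remainder 1
⌊7/1⌋ = 7, remainder 0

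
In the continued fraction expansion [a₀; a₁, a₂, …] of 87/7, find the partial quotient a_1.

87 = 12·7 + 3, so a_0 = 12
7 = 2·3 + 1, so a_1 = 2

2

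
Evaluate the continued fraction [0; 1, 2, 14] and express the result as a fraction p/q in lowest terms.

29/43

Collapse the nested fraction from the inside out:
Start with 14.
2 + 1/(14/1) = 2 + 1/14 = 29/14
1 + 1/(29/14) = 1 + 14/29 = 43/29
0 + 1/(43/29) = 0 + 29/43 = 29/43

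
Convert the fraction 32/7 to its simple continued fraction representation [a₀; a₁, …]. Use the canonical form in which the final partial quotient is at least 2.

Repeatedly divide and take the remainder:
32 ÷ 7 → quotient 4, remainder 4
7 ÷ 4 → quotient 1, remainder 3
4 ÷ 3 → quotient 1, remainder 1
3 ÷ 1 → quotient 3, remainder 0

[4; 1, 1, 3]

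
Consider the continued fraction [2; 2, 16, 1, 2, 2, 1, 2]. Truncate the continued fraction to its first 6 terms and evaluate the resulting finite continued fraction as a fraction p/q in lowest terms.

599/241

a_0 = 2: 2/1
a_1 = 2: 5/2
a_2 = 16: 82/33
a_3 = 1: 87/35
a_4 = 2: 256/103
a_5 = 2: 599/241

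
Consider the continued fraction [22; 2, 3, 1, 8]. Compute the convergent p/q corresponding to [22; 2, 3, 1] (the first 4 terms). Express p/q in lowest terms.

Start with 1.
3 + 1/(1/1) = 3 + 1/1 = 4/1
2 + 1/(4/1) = 2 + 1/4 = 9/4
22 + 1/(9/4) = 22 + 4/9 = 202/9

202/9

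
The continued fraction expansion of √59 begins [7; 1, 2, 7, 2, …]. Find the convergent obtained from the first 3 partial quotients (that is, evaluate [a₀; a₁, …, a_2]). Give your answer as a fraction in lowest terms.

Start with 2.
1 + 1/(2/1) = 1 + 1/2 = 3/2
7 + 1/(3/2) = 7 + 2/3 = 23/3

23/3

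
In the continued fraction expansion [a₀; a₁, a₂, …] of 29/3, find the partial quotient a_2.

2

29 ÷ 3 → quotient 9, remainder 2
3 ÷ 2 → quotient 1, remainder 1
2 ÷ 1 → quotient 2, remainder 0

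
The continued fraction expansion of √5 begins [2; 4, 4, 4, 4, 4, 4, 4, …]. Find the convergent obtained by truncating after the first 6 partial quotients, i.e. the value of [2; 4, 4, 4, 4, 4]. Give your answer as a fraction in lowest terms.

2889/1292

Build up convergents one term at a time:
a_0 = 2: 2/1
a_1 = 4: 9/4
a_2 = 4: 38/17
a_3 = 4: 161/72
a_4 = 4: 682/305
a_5 = 4: 2889/1292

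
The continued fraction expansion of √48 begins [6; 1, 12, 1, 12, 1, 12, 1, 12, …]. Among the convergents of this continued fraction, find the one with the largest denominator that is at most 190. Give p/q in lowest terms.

a_0 = 6: 6/1  (≤ bound)
a_1 = 1: 7/1  (≤ bound)
a_2 = 12: 90/13  (≤ bound)
a_3 = 1: 97/14  (≤ bound)
a_4 = 12: 1254/181  (≤ bound)
a_5 = 1: 1351/195  (> 190, stop)

1254/181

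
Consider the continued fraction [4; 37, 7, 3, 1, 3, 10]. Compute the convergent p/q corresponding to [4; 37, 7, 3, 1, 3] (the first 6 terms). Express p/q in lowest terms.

Collapse the nested fraction from the inside out:
Start with 3.
1 + 1/(3/1) = 1 + 1/3 = 4/3
3 + 1/(4/3) = 3 + 3/4 = 15/4
7 + 1/(15/4) = 7 + 4/15 = 109/15
37 + 1/(109/15) = 37 + 15/109 = 4048/109
4 + 1/(4048/109) = 4 + 109/4048 = 16301/4048

16301/4048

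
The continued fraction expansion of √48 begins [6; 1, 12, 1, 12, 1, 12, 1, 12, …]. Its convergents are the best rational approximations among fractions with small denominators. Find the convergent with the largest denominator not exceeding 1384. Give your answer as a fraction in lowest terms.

1351/195

a_0 = 6: 6/1  (≤ bound)
a_1 = 1: 7/1  (≤ bound)
a_2 = 12: 90/13  (≤ bound)
a_3 = 1: 97/14  (≤ bound)
a_4 = 12: 1254/181  (≤ bound)
a_5 = 1: 1351/195  (≤ bound)
a_6 = 12: 17466/2521  (> 1384, stop)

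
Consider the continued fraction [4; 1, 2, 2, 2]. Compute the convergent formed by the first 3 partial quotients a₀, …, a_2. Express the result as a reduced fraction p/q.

14/3

Work from the innermost term outward:
Start with 2.
1 + 1/(2/1) = 1 + 1/2 = 3/2
4 + 1/(3/2) = 4 + 2/3 = 14/3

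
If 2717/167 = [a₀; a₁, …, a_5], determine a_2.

1

Run the Euclidean algorithm, recording each quotient:
2717 ÷ 167 → quotient 16, remainder 45
167 ÷ 45 → quotient 3, remainder 32
45 ÷ 32 → quotient 1, remainder 13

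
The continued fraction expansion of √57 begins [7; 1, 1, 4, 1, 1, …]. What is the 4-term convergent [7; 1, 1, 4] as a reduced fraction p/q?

68/9

Starting at the tail and folding back:
Start with 4.
1 + 1/(4/1) = 1 + 1/4 = 5/4
1 + 1/(5/4) = 1 + 4/5 = 9/5
7 + 1/(9/5) = 7 + 5/9 = 68/9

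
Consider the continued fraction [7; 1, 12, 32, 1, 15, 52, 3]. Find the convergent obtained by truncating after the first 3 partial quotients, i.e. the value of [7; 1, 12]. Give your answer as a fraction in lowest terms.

103/13

Collapse the nested fraction from the inside out:
Start with 12.
1 + 1/(12/1) = 1 + 1/12 = 13/12
7 + 1/(13/12) = 7 + 12/13 = 103/13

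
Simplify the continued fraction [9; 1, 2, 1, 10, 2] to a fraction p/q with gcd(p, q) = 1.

877/90

Starting at the tail and folding back:
Start with 2.
10 + 1/(2/1) = 10 + 1/2 = 21/2
1 + 1/(21/2) = 1 + 2/21 = 23/21
2 + 1/(23/21) = 2 + 21/23 = 67/23
1 + 1/(67/23) = 1 + 23/67 = 90/67
9 + 1/(90/67) = 9 + 67/90 = 877/90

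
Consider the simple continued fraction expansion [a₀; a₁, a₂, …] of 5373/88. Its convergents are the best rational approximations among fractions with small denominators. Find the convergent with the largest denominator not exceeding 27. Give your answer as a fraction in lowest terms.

List convergents until the denominator exceeds the bound:
a_0 = 61: 61/1  (≤ bound)
a_1 = 17: 1038/17  (≤ bound)
a_2 = 1: 1099/18  (≤ bound)
a_3 = 1: 2137/35  (> 27, stop)

1099/18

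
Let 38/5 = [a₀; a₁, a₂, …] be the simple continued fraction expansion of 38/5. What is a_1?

1

Apply division with remainder until the remainder is 0:
38 = 7·5 + 3, so a_0 = 7
5 = 1·3 + 2, so a_1 = 1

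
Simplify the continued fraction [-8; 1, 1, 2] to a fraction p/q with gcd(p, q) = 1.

-37/5

Start with 2.
1 + 1/(2/1) = 1 + 1/2 = 3/2
1 + 1/(3/2) = 1 + 2/3 = 5/3
-8 + 1/(5/3) = -8 + 3/5 = -37/5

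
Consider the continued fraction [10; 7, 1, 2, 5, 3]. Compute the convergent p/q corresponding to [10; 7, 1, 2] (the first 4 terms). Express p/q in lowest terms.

233/23

a_0 = 10: 10/1
a_1 = 7: 71/7
a_2 = 1: 81/8
a_3 = 2: 233/23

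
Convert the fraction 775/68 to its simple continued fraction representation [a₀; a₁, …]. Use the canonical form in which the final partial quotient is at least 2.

775 ÷ 68 → quotient 11, remainder 27
68 ÷ 27 → quotient 2, remainder 14
27 ÷ 14 → quotient 1, remainder 13
14 ÷ 13 → quotient 1, remainder 1
13 ÷ 1 → quotient 13, remainder 0

[11; 2, 1, 1, 13]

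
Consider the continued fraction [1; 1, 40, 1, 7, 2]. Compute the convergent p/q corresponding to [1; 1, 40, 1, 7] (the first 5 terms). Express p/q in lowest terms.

662/335

a_0 = 1: 1/1
a_1 = 1: 2/1
a_2 = 40: 81/41
a_3 = 1: 83/42
a_4 = 7: 662/335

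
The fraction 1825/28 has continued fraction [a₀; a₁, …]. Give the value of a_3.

Run the Euclidean algorithm, recording each quotient:
1825 ÷ 28 → quotient 65, remainder 5
28 ÷ 5 → quotient 5, remainder 3
5 ÷ 3 → quotient 1, remainder 2
3 ÷ 2 → quotient 1, remainder 1

1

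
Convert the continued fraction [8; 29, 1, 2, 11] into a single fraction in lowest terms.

Start with 11.
2 + 1/(11/1) = 2 + 1/11 = 23/11
1 + 1/(23/11) = 1 + 11/23 = 34/23
29 + 1/(34/23) = 29 + 23/34 = 1009/34
8 + 1/(1009/34) = 8 + 34/1009 = 8106/1009

8106/1009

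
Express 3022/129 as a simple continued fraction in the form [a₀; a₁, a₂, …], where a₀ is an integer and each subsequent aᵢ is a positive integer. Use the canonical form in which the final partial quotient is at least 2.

⌊3022/129⌋ = 23, remainder 55
⌊129/55⌋ = 2, remainder 19
⌊55/19⌋ = 2, remainder 17
⌊19/17⌋ = 1, remainder 2
⌊17/2⌋ = 8, remainder 1
⌊2/1⌋ = 2, remainder 0

[23; 2, 2, 1, 8, 2]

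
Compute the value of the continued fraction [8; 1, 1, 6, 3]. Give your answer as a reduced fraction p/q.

Start with 3.
6 + 1/(3/1) = 6 + 1/3 = 19/3
1 + 1/(19/3) = 1 + 3/19 = 22/19
1 + 1/(22/19) = 1 + 19/22 = 41/22
8 + 1/(41/22) = 8 + 22/41 = 350/41

350/41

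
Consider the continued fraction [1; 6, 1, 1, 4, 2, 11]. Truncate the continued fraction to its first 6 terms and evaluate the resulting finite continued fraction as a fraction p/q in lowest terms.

151/131

Start with 2.
4 + 1/(2/1) = 4 + 1/2 = 9/2
1 + 1/(9/2) = 1 + 2/9 = 11/9
1 + 1/(11/9) = 1 + 9/11 = 20/11
6 + 1/(20/11) = 6 + 11/20 = 131/20
1 + 1/(131/20) = 1 + 20/131 = 151/131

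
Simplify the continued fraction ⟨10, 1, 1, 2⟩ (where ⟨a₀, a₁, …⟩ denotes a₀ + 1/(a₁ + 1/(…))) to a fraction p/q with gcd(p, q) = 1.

53/5

Use the convergent recurrence hₖ = aₖ·hₖ₋₁ + hₖ₋₂ (and likewise for the denominators kₖ):
a_0 = 10: 10/1
a_1 = 1: 11/1
a_2 = 1: 21/2
a_3 = 2: 53/5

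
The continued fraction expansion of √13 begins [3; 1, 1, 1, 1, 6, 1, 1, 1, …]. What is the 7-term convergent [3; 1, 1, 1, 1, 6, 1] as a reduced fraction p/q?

137/38

Work from the innermost term outward:
Start with 1.
6 + 1/(1/1) = 6 + 1/1 = 7/1
1 + 1/(7/1) = 1 + 1/7 = 8/7
1 + 1/(8/7) = 1 + 7/8 = 15/8
1 + 1/(15/8) = 1 + 8/15 = 23/15
1 + 1/(23/15) = 1 + 15/23 = 38/23
3 + 1/(38/23) = 3 + 23/38 = 137/38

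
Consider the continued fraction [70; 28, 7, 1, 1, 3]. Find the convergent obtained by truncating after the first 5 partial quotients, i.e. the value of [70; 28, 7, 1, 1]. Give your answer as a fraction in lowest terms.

Start with 1.
1 + 1/(1/1) = 1 + 1/1 = 2/1
7 + 1/(2/1) = 7 + 1/2 = 15/2
28 + 1/(15/2) = 28 + 2/15 = 422/15
70 + 1/(422/15) = 70 + 15/422 = 29555/422

29555/422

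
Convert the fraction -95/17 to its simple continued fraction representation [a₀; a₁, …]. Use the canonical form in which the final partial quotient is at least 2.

[-6; 2, 2, 3]

Repeatedly divide and take the remainder:
-95 = -6·17 + 7, so a_0 = -6
17 = 2·7 + 3, so a_1 = 2
7 = 2·3 + 1, so a_2 = 2
3 = 3·1 + 0, so a_3 = 3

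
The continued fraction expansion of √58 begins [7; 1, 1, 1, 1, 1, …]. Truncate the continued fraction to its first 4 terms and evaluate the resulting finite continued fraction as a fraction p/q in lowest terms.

23/3

Use the convergent recurrence hₖ = aₖ·hₖ₋₁ + hₖ₋₂ (and likewise for the denominators kₖ):
a_0 = 7: 7/1
a_1 = 1: 8/1
a_2 = 1: 15/2
a_3 = 1: 23/3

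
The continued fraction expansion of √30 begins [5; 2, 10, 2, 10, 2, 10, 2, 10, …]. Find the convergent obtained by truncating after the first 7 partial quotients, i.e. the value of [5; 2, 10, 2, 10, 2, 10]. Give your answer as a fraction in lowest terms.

55435/10121

Use the convergent recurrence hₖ = aₖ·hₖ₋₁ + hₖ₋₂ (and likewise for the denominators kₖ):
a_0 = 5: 5/1
a_1 = 2: 11/2
a_2 = 10: 115/21
a_3 = 2: 241/44
a_4 = 10: 2525/461
a_5 = 2: 5291/966
a_6 = 10: 55435/10121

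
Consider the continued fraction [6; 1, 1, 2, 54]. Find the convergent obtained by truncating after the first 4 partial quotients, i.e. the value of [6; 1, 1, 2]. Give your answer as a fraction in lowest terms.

33/5

a_0 = 6: 6/1
a_1 = 1: 7/1
a_2 = 1: 13/2
a_3 = 2: 33/5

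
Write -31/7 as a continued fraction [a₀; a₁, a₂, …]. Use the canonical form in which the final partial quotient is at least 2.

[-5; 1, 1, 3]

-31 ÷ 7 → quotient -5, remainder 4
7 ÷ 4 → quotient 1, remainder 3
4 ÷ 3 → quotient 1, remainder 1
3 ÷ 1 → quotient 3, remainder 0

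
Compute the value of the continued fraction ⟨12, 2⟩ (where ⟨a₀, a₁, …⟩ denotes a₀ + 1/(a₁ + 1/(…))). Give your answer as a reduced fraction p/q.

Work from the innermost term outward:
Start with 2.
12 + 1/(2/1) = 12 + 1/2 = 25/2

25/2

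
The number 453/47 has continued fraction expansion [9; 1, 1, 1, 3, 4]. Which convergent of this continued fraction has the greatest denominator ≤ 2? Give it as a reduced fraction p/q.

19/2

a_0 = 9: 9/1  (≤ bound)
a_1 = 1: 10/1  (≤ bound)
a_2 = 1: 19/2  (≤ bound)
a_3 = 1: 29/3  (> 2, stop)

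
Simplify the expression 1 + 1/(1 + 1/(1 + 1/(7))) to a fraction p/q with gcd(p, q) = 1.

a_0 = 1: 1/1
a_1 = 1: 2/1
a_2 = 1: 3/2
a_3 = 7: 23/15

23/15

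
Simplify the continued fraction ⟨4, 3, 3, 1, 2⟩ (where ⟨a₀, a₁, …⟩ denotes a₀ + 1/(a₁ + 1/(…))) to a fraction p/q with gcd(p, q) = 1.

155/36

a_0 = 4: 4/1
a_1 = 3: 13/3
a_2 = 3: 43/10
a_3 = 1: 56/13
a_4 = 2: 155/36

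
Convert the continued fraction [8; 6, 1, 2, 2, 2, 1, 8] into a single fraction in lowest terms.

11425/1402

a_0 = 8: 8/1
a_1 = 6: 49/6
a_2 = 1: 57/7
a_3 = 2: 163/20
a_4 = 2: 383/47
a_5 = 2: 929/114
a_6 = 1: 1312/161
a_7 = 8: 11425/1402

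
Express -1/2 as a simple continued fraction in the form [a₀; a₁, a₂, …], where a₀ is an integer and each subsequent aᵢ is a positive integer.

[-1; 2]

Repeatedly divide and take the remainder:
-1 ÷ 2 → quotient -1, remainder 1
2 ÷ 1 → quotient 2, remainder 0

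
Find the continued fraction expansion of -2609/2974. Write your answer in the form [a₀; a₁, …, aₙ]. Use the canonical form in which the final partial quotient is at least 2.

[-1; 8, 6, 1, 3, 6, 2]

⌊-2609/2974⌋ = -1, remainder 365
⌊2974/365⌋ = 8, remainder 54
⌊365/54⌋ = 6, remainder 41
⌊54/41⌋ = 1, remainder 13
⌊41/13⌋ = 3, remainder 2
⌊13/2⌋ = 6, remainder 1
⌊2/1⌋ = 2, remainder 0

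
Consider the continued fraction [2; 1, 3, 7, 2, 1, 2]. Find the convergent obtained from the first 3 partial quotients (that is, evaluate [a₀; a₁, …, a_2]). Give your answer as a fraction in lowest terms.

11/4

Compute successive convergents:
a_0 = 2: 2/1
a_1 = 1: 3/1
a_2 = 3: 11/4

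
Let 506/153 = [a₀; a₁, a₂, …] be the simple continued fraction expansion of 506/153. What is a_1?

3

506 = 3·153 + 47, so a_0 = 3
153 = 3·47 + 12, so a_1 = 3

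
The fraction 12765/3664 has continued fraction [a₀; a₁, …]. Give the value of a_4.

Run the Euclidean algorithm, recording each quotient:
12765 ÷ 3664 → quotient 3, remainder 1773
3664 ÷ 1773 → quotient 2, remainder 118
1773 ÷ 118 → quotient 15, remainder 3
118 ÷ 3 → quotient 39, remainder 1
3 ÷ 1 → quotient 3, remainder 0

3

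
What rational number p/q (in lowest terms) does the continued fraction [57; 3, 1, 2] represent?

a_0 = 57: 57/1
a_1 = 3: 172/3
a_2 = 1: 229/4
a_3 = 2: 630/11

630/11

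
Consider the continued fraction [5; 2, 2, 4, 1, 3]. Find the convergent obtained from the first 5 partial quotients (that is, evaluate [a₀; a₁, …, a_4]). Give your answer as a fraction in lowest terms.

146/27

Compute successive convergents:
a_0 = 5: 5/1
a_1 = 2: 11/2
a_2 = 2: 27/5
a_3 = 4: 119/22
a_4 = 1: 146/27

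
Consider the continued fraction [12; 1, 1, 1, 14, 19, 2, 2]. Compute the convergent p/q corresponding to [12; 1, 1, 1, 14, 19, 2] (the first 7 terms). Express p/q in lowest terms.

Work from the innermost term outward:
Start with 2.
19 + 1/(2/1) = 19 + 1/2 = 39/2
14 + 1/(39/2) = 14 + 2/39 = 548/39
1 + 1/(548/39) = 1 + 39/548 = 587/548
1 + 1/(587/548) = 1 + 548/587 = 1135/587
1 + 1/(1135/587) = 1 + 587/1135 = 1722/1135
12 + 1/(1722/1135) = 12 + 1135/1722 = 21799/1722

21799/1722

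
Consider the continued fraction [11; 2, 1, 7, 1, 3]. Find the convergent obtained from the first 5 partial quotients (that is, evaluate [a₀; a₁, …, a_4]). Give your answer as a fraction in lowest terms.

295/26

Start with 1.
7 + 1/(1/1) = 7 + 1/1 = 8/1
1 + 1/(8/1) = 1 + 1/8 = 9/8
2 + 1/(9/8) = 2 + 8/9 = 26/9
11 + 1/(26/9) = 11 + 9/26 = 295/26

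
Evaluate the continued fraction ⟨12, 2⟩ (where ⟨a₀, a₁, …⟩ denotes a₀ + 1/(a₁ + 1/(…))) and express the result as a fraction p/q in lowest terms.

25/2

Use the convergent recurrence hₖ = aₖ·hₖ₋₁ + hₖ₋₂ (and likewise for the denominators kₖ):
a_0 = 12: 12/1
a_1 = 2: 25/2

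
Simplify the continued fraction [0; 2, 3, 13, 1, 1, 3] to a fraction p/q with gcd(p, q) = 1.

Build up convergents one term at a time:
a_0 = 0: 0/1
a_1 = 2: 1/2
a_2 = 3: 3/7
a_3 = 13: 40/93
a_4 = 1: 43/100
a_5 = 1: 83/193
a_6 = 3: 292/679

292/679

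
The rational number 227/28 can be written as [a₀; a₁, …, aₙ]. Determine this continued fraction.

[8; 9, 3]

Apply division with remainder until the remainder is 0:
227 ÷ 28 → quotient 8, remainder 3
28 ÷ 3 → quotient 9, remainder 1
3 ÷ 1 → quotient 3, remainder 0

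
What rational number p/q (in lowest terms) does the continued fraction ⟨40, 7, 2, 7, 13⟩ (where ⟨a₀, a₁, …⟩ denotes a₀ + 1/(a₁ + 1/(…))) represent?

59037/1471

a_0 = 40: 40/1
a_1 = 7: 281/7
a_2 = 2: 602/15
a_3 = 7: 4495/112
a_4 = 13: 59037/1471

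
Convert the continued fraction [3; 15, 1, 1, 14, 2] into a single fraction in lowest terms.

Use the convergent recurrence hₖ = aₖ·hₖ₋₁ + hₖ₋₂ (and likewise for the denominators kₖ):
a_0 = 3: 3/1
a_1 = 15: 46/15
a_2 = 1: 49/16
a_3 = 1: 95/31
a_4 = 14: 1379/450
a_5 = 2: 2853/931

2853/931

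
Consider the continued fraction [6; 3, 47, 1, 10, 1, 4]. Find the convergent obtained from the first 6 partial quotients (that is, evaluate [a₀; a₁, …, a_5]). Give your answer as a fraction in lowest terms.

10997/1737

Start with 1.
10 + 1/(1/1) = 10 + 1/1 = 11/1
1 + 1/(11/1) = 1 + 1/11 = 12/11
47 + 1/(12/11) = 47 + 11/12 = 575/12
3 + 1/(575/12) = 3 + 12/575 = 1737/575
6 + 1/(1737/575) = 6 + 575/1737 = 10997/1737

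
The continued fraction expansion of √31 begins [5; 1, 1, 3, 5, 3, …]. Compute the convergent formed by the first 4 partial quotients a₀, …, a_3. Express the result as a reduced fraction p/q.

39/7

Start with 3.
1 + 1/(3/1) = 1 + 1/3 = 4/3
1 + 1/(4/3) = 1 + 3/4 = 7/4
5 + 1/(7/4) = 5 + 4/7 = 39/7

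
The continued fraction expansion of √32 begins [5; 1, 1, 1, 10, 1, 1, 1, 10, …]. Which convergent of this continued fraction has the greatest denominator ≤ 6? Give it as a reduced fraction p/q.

17/3

a_0 = 5: 5/1  (≤ bound)
a_1 = 1: 6/1  (≤ bound)
a_2 = 1: 11/2  (≤ bound)
a_3 = 1: 17/3  (≤ bound)
a_4 = 10: 181/32  (> 6, stop)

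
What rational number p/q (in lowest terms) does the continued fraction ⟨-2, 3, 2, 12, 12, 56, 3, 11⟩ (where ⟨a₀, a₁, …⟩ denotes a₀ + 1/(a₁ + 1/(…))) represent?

-3452066/2015623

Starting at the tail and folding back:
Start with 11.
3 + 1/(11/1) = 3 + 1/11 = 34/11
56 + 1/(34/11) = 56 + 11/34 = 1915/34
12 + 1/(1915/34) = 12 + 34/1915 = 23014/1915
12 + 1/(23014/1915) = 12 + 1915/23014 = 278083/23014
2 + 1/(278083/23014) = 2 + 23014/278083 = 579180/278083
3 + 1/(579180/278083) = 3 + 278083/579180 = 2015623/579180
-2 + 1/(2015623/579180) = -2 + 579180/2015623 = -3452066/2015623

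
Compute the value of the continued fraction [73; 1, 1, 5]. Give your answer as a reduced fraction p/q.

809/11

Start with 5.
1 + 1/(5/1) = 1 + 1/5 = 6/5
1 + 1/(6/5) = 1 + 5/6 = 11/6
73 + 1/(11/6) = 73 + 6/11 = 809/11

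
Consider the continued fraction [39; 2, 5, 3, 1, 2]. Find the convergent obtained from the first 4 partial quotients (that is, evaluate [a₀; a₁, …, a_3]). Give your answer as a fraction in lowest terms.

Collapse the nested fraction from the inside out:
Start with 3.
5 + 1/(3/1) = 5 + 1/3 = 16/3
2 + 1/(16/3) = 2 + 3/16 = 35/16
39 + 1/(35/16) = 39 + 16/35 = 1381/35

1381/35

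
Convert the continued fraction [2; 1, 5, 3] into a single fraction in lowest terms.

Work from the innermost term outward:
Start with 3.
5 + 1/(3/1) = 5 + 1/3 = 16/3
1 + 1/(16/3) = 1 + 3/16 = 19/16
2 + 1/(19/16) = 2 + 16/19 = 54/19

54/19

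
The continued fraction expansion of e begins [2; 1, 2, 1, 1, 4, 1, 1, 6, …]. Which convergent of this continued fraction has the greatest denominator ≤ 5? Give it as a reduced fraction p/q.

a_0 = 2: 2/1  (≤ bound)
a_1 = 1: 3/1  (≤ bound)
a_2 = 2: 8/3  (≤ bound)
a_3 = 1: 11/4  (≤ bound)
a_4 = 1: 19/7  (> 5, stop)

11/4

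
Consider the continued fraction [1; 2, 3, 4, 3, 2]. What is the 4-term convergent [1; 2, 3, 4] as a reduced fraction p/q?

Collapse the nested fraction from the inside out:
Start with 4.
3 + 1/(4/1) = 3 + 1/4 = 13/4
2 + 1/(13/4) = 2 + 4/13 = 30/13
1 + 1/(30/13) = 1 + 13/30 = 43/30

43/30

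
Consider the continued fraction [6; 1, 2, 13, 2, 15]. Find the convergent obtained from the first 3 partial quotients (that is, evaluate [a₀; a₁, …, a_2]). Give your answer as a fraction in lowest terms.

a_0 = 6: 6/1
a_1 = 1: 7/1
a_2 = 2: 20/3

20/3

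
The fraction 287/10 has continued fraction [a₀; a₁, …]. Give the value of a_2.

287 = 28·10 + 7, so a_0 = 28
10 = 1·7 + 3, so a_1 = 1
7 = 2·3 + 1, so a_2 = 2

2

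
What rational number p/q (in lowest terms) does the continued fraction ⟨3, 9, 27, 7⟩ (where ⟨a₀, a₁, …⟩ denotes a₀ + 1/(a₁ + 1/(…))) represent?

Start with 7.
27 + 1/(7/1) = 27 + 1/7 = 190/7
9 + 1/(190/7) = 9 + 7/190 = 1717/190
3 + 1/(1717/190) = 3 + 190/1717 = 5341/1717

5341/1717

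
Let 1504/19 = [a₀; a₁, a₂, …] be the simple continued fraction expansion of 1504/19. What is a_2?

3

1504 ÷ 19 → quotient 79, remainder 3
19 ÷ 3 → quotient 6, remainder 1
3 ÷ 1 → quotient 3, remainder 0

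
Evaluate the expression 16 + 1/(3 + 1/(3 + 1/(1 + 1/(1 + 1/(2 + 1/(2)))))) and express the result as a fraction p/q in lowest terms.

2299/141

Build up convergents one term at a time:
a_0 = 16: 16/1
a_1 = 3: 49/3
a_2 = 3: 163/10
a_3 = 1: 212/13
a_4 = 1: 375/23
a_5 = 2: 962/59
a_6 = 2: 2299/141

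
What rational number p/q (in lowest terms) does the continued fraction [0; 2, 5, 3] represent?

16/35

Collapse the nested fraction from the inside out:
Start with 3.
5 + 1/(3/1) = 5 + 1/3 = 16/3
2 + 1/(16/3) = 2 + 3/16 = 35/16
0 + 1/(35/16) = 0 + 16/35 = 16/35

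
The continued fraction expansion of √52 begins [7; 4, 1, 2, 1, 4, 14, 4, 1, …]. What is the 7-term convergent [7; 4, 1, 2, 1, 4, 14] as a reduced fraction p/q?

9223/1279

Start with 14.
4 + 1/(14/1) = 4 + 1/14 = 57/14
1 + 1/(57/14) = 1 + 14/57 = 71/57
2 + 1/(71/57) = 2 + 57/71 = 199/71
1 + 1/(199/71) = 1 + 71/199 = 270/199
4 + 1/(270/199) = 4 + 199/270 = 1279/270
7 + 1/(1279/270) = 7 + 270/1279 = 9223/1279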